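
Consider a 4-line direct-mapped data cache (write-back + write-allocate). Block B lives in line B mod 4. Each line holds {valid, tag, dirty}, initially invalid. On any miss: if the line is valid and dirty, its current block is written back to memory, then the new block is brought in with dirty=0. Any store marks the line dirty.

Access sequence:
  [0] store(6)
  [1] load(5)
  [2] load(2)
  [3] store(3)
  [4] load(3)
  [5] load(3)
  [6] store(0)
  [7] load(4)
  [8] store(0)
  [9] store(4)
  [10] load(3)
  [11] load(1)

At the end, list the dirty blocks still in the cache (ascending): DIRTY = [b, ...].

DIRTY = [3, 4]

  0 | W B6 → L2 miss [D]
  1 | R B5 → L1 miss [-]
  2 | R B2 → L2 miss wb→B6 [-]
  3 | W B3 → L3 miss [D]
  4 | R B3 → L3 hit [D]
  5 | R B3 → L3 hit [D]
  6 | W B0 → L0 miss [D]
  7 | R B4 → L0 miss wb→B0 [-]
  8 | W B0 → L0 miss [D]
  9 | W B4 → L0 miss wb→B0 [D]
  10 | R B3 → L3 hit [D]
  11 | R B1 → L1 miss [-]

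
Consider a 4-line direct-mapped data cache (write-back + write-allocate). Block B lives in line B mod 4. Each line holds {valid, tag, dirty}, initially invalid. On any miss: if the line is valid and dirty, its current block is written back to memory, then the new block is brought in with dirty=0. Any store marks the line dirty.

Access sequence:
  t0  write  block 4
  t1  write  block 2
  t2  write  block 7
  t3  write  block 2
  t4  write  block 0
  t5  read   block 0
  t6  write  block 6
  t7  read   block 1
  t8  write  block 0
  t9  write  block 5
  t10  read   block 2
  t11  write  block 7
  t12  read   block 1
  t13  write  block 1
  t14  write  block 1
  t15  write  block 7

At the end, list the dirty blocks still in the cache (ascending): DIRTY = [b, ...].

DIRTY = [0, 1, 7]

0: W B4 → L0 miss [D]
1: W B2 → L2 miss [D]
2: W B7 → L3 miss [D]
3: W B2 → L2 hit [D]
4: W B0 → L0 miss wb→B4 [D]
5: R B0 → L0 hit [D]
6: W B6 → L2 miss wb→B2 [D]
7: R B1 → L1 miss [-]
8: W B0 → L0 hit [D]
9: W B5 → L1 miss [D]
10: R B2 → L2 miss wb→B6 [-]
11: W B7 → L3 hit [D]
12: R B1 → L1 miss wb→B5 [-]
13: W B1 → L1 hit [D]
14: W B1 → L1 hit [D]
15: W B7 → L3 hit [D]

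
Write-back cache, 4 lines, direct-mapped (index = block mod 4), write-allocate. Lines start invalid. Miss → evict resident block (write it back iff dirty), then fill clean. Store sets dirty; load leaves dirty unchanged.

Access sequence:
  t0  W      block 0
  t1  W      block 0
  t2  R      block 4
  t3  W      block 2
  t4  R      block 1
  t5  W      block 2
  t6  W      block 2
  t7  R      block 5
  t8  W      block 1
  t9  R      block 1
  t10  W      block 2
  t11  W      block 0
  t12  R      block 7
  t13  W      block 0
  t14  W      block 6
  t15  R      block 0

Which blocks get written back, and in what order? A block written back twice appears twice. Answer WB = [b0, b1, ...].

WB = [0, 2]

0: W B0 -> L0 miss  d=D]
1: W B0 -> L0 hit  d=D]
2: R B4 -> L0 miss wb->B0  d=-]
3: W B2 -> L2 miss  d=D]
4: R B1 -> L1 miss  d=-]
5: W B2 -> L2 hit  d=D]
6: W B2 -> L2 hit  d=D]
7: R B5 -> L1 miss  d=-]
8: W B1 -> L1 miss  d=D]
9: R B1 -> L1 hit  d=D]
10: W B2 -> L2 hit  d=D]
11: W B0 -> L0 miss  d=D]
12: R B7 -> L3 miss  d=-]
13: W B0 -> L0 hit  d=D]
14: W B6 -> L2 miss wb->B2  d=D]
15: R B0 -> L0 hit  d=D]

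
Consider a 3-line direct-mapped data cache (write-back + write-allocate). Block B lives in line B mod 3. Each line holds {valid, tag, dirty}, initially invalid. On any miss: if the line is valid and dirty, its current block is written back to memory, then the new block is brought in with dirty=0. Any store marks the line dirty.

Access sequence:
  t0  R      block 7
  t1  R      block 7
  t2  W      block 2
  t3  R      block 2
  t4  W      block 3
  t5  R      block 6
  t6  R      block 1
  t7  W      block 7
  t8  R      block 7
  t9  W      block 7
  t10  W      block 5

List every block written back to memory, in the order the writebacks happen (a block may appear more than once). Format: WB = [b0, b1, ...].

0: R B7 -> L1 miss  d=-]
1: R B7 -> L1 hit  d=-]
2: W B2 -> L2 miss  d=D]
3: R B2 -> L2 hit  d=D]
4: W B3 -> L0 miss  d=D]
5: R B6 -> L0 miss wb->B3  d=-]
6: R B1 -> L1 miss  d=-]
7: W B7 -> L1 miss  d=D]
8: R B7 -> L1 hit  d=D]
9: W B7 -> L1 hit  d=D]
10: W B5 -> L2 miss wb->B2  d=D]

WB = [3, 2]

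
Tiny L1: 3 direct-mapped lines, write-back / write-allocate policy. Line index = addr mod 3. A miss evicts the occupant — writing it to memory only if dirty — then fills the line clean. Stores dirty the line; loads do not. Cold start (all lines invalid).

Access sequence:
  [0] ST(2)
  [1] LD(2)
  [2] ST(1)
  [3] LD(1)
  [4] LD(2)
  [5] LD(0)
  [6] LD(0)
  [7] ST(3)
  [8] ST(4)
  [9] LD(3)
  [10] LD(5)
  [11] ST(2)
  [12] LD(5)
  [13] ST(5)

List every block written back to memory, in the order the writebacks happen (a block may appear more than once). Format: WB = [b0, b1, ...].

0: W B2 -> L2 miss  d=D]
1: R B2 -> L2 hit  d=D]
2: W B1 -> L1 miss  d=D]
3: R B1 -> L1 hit  d=D]
4: R B2 -> L2 hit  d=D]
5: R B0 -> L0 miss  d=-]
6: R B0 -> L0 hit  d=-]
7: W B3 -> L0 miss  d=D]
8: W B4 -> L1 miss wb->B1  d=D]
9: R B3 -> L0 hit  d=D]
10: R B5 -> L2 miss wb->B2  d=-]
11: W B2 -> L2 miss  d=D]
12: R B5 -> L2 miss wb->B2  d=-]
13: W B5 -> L2 hit  d=D]

WB = [1, 2, 2]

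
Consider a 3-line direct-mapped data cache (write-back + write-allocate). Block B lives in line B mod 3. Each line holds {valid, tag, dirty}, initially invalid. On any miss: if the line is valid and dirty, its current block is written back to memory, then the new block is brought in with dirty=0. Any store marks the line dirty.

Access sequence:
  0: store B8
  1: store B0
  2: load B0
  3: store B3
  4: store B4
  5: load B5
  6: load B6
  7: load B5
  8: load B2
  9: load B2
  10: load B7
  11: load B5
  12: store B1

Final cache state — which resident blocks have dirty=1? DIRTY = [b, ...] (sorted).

DIRTY = [1]

0: W B8 -> L2 miss  d=D]
1: W B0 -> L0 miss  d=D]
2: R B0 -> L0 hit  d=D]
3: W B3 -> L0 miss wb->B0  d=D]
4: W B4 -> L1 miss  d=D]
5: R B5 -> L2 miss wb->B8  d=-]
6: R B6 -> L0 miss wb->B3  d=-]
7: R B5 -> L2 hit  d=-]
8: R B2 -> L2 miss  d=-]
9: R B2 -> L2 hit  d=-]
10: R B7 -> L1 miss wb->B4  d=-]
11: R B5 -> L2 miss  d=-]
12: W B1 -> L1 miss  d=D]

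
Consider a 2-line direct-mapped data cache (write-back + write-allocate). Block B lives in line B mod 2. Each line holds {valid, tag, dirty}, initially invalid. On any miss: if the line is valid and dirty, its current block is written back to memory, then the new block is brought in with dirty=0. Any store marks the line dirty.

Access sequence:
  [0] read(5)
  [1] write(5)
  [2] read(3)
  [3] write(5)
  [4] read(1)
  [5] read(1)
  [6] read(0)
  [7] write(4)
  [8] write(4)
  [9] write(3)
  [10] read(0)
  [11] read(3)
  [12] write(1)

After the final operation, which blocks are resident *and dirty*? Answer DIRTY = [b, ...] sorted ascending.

  0 | R B5 → L1 miss [-]
  1 | W B5 → L1 hit [D]
  2 | R B3 → L1 miss wb→B5 [-]
  3 | W B5 → L1 miss [D]
  4 | R B1 → L1 miss wb→B5 [-]
  5 | R B1 → L1 hit [-]
  6 | R B0 → L0 miss [-]
  7 | W B4 → L0 miss [D]
  8 | W B4 → L0 hit [D]
  9 | W B3 → L1 miss [D]
  10 | R B0 → L0 miss wb→B4 [-]
  11 | R B3 → L1 hit [D]
  12 | W B1 → L1 miss wb→B3 [D]

DIRTY = [1]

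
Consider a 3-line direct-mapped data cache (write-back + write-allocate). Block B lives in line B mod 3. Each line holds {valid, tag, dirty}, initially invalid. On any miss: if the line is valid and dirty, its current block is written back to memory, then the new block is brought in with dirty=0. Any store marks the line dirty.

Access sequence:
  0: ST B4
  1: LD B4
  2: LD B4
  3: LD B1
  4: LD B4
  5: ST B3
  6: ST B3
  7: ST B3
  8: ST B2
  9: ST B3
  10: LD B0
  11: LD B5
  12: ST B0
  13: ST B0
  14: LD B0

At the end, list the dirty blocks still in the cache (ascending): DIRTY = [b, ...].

DIRTY = [0]

0: W B4 -> L1 miss  d=D]
1: R B4 -> L1 hit  d=D]
2: R B4 -> L1 hit  d=D]
3: R B1 -> L1 miss wb->B4  d=-]
4: R B4 -> L1 miss  d=-]
5: W B3 -> L0 miss  d=D]
6: W B3 -> L0 hit  d=D]
7: W B3 -> L0 hit  d=D]
8: W B2 -> L2 miss  d=D]
9: W B3 -> L0 hit  d=D]
10: R B0 -> L0 miss wb->B3  d=-]
11: R B5 -> L2 miss wb->B2  d=-]
12: W B0 -> L0 hit  d=D]
13: W B0 -> L0 hit  d=D]
14: R B0 -> L0 hit  d=D]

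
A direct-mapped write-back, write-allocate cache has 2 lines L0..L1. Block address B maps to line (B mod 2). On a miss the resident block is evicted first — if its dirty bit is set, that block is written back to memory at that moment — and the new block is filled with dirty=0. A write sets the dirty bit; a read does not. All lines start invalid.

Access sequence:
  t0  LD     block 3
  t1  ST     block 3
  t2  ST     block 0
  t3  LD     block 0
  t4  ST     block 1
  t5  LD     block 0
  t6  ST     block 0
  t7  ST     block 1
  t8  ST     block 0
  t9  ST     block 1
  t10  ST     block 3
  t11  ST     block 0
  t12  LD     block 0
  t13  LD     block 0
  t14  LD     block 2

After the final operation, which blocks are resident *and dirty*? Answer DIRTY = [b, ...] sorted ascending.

DIRTY = [3]

  0 | R B3 → L1 miss [-]
  1 | W B3 → L1 hit [D]
  2 | W B0 → L0 miss [D]
  3 | R B0 → L0 hit [D]
  4 | W B1 → L1 miss wb→B3 [D]
  5 | R B0 → L0 hit [D]
  6 | W B0 → L0 hit [D]
  7 | W B1 → L1 hit [D]
  8 | W B0 → L0 hit [D]
  9 | W B1 → L1 hit [D]
  10 | W B3 → L1 miss wb→B1 [D]
  11 | W B0 → L0 hit [D]
  12 | R B0 → L0 hit [D]
  13 | R B0 → L0 hit [D]
  14 | R B2 → L0 miss wb→B0 [-]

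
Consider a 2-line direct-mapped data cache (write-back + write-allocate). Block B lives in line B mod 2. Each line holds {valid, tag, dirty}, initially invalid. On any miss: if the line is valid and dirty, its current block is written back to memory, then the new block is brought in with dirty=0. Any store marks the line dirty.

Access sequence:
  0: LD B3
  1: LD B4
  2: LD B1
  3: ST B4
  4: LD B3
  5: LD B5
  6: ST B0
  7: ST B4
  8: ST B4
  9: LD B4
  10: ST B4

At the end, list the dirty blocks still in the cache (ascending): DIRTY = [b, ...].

DIRTY = [4]

  0 | R B3 → L1 miss [-]
  1 | R B4 → L0 miss [-]
  2 | R B1 → L1 miss [-]
  3 | W B4 → L0 hit [D]
  4 | R B3 → L1 miss [-]
  5 | R B5 → L1 miss [-]
  6 | W B0 → L0 miss wb→B4 [D]
  7 | W B4 → L0 miss wb→B0 [D]
  8 | W B4 → L0 hit [D]
  9 | R B4 → L0 hit [D]
  10 | W B4 → L0 hit [D]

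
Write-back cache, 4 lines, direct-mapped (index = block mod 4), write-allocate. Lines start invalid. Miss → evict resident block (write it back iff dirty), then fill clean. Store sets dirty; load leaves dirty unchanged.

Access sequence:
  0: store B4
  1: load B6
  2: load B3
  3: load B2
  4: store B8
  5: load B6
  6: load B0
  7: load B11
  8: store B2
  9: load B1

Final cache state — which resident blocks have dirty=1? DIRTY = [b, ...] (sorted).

0: W B4 -> L0 miss  d=D]
1: R B6 -> L2 miss  d=-]
2: R B3 -> L3 miss  d=-]
3: R B2 -> L2 miss  d=-]
4: W B8 -> L0 miss wb->B4  d=D]
5: R B6 -> L2 miss  d=-]
6: R B0 -> L0 miss wb->B8  d=-]
7: R B11 -> L3 miss  d=-]
8: W B2 -> L2 miss  d=D]
9: R B1 -> L1 miss  d=-]

DIRTY = [2]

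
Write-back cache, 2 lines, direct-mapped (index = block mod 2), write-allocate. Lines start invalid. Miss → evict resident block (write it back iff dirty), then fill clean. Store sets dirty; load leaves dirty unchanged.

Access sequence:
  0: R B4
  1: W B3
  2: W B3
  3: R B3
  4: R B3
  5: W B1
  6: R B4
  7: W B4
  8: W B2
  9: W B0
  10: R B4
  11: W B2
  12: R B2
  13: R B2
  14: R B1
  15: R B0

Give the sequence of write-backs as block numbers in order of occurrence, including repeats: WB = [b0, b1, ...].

WB = [3, 4, 2, 0, 2]

0: R B4 -> L0 miss  d=-]
1: W B3 -> L1 miss  d=D]
2: W B3 -> L1 hit  d=D]
3: R B3 -> L1 hit  d=D]
4: R B3 -> L1 hit  d=D]
5: W B1 -> L1 miss wb->B3  d=D]
6: R B4 -> L0 hit  d=-]
7: W B4 -> L0 hit  d=D]
8: W B2 -> L0 miss wb->B4  d=D]
9: W B0 -> L0 miss wb->B2  d=D]
10: R B4 -> L0 miss wb->B0  d=-]
11: W B2 -> L0 miss  d=D]
12: R B2 -> L0 hit  d=D]
13: R B2 -> L0 hit  d=D]
14: R B1 -> L1 hit  d=D]
15: R B0 -> L0 miss wb->B2  d=-]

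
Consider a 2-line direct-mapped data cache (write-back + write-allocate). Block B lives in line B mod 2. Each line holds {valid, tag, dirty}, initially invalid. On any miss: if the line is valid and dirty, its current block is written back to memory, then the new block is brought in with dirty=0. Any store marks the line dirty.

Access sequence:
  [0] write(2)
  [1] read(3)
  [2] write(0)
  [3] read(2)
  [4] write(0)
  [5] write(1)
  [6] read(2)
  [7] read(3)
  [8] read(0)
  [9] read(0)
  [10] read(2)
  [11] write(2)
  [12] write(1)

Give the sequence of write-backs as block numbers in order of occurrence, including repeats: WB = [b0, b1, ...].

WB = [2, 0, 0, 1]

0: W B2 → L0 miss [D]
1: R B3 → L1 miss [-]
2: W B0 → L0 miss wb→B2 [D]
3: R B2 → L0 miss wb→B0 [-]
4: W B0 → L0 miss [D]
5: W B1 → L1 miss [D]
6: R B2 → L0 miss wb→B0 [-]
7: R B3 → L1 miss wb→B1 [-]
8: R B0 → L0 miss [-]
9: R B0 → L0 hit [-]
10: R B2 → L0 miss [-]
11: W B2 → L0 hit [D]
12: W B1 → L1 miss [D]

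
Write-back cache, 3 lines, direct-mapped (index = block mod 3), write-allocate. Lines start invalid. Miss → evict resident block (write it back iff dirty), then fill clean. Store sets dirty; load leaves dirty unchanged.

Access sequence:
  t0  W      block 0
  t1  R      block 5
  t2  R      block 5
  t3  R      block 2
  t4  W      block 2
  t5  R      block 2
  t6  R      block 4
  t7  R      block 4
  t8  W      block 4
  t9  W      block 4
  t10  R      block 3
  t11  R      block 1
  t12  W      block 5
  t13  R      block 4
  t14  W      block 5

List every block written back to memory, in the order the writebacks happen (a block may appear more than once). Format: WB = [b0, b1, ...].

WB = [0, 4, 2]

  0 | W B0 → L0 miss [D]
  1 | R B5 → L2 miss [-]
  2 | R B5 → L2 hit [-]
  3 | R B2 → L2 miss [-]
  4 | W B2 → L2 hit [D]
  5 | R B2 → L2 hit [D]
  6 | R B4 → L1 miss [-]
  7 | R B4 → L1 hit [-]
  8 | W B4 → L1 hit [D]
  9 | W B4 → L1 hit [D]
  10 | R B3 → L0 miss wb→B0 [-]
  11 | R B1 → L1 miss wb→B4 [-]
  12 | W B5 → L2 miss wb→B2 [D]
  13 | R B4 → L1 miss [-]
  14 | W B5 → L2 hit [D]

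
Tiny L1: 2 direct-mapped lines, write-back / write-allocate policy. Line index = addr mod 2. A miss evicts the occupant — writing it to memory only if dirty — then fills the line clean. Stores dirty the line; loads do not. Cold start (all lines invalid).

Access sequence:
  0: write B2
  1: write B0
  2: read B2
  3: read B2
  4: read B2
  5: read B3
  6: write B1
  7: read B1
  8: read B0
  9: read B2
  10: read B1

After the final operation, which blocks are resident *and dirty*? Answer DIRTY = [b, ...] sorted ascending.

0: W B2 → L0 miss [D]
1: W B0 → L0 miss wb→B2 [D]
2: R B2 → L0 miss wb→B0 [-]
3: R B2 → L0 hit [-]
4: R B2 → L0 hit [-]
5: R B3 → L1 miss [-]
6: W B1 → L1 miss [D]
7: R B1 → L1 hit [D]
8: R B0 → L0 miss [-]
9: R B2 → L0 miss [-]
10: R B1 → L1 hit [D]

DIRTY = [1]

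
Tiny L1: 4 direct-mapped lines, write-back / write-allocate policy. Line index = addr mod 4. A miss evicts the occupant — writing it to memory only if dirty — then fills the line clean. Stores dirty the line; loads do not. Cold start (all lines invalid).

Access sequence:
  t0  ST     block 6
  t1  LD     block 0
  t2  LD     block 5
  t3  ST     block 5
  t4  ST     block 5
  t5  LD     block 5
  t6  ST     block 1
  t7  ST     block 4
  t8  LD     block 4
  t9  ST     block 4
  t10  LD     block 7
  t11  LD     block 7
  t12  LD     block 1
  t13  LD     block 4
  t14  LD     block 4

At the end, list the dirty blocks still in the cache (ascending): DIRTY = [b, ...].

  0 | W B6 → L2 miss [D]
  1 | R B0 → L0 miss [-]
  2 | R B5 → L1 miss [-]
  3 | W B5 → L1 hit [D]
  4 | W B5 → L1 hit [D]
  5 | R B5 → L1 hit [D]
  6 | W B1 → L1 miss wb→B5 [D]
  7 | W B4 → L0 miss [D]
  8 | R B4 → L0 hit [D]
  9 | W B4 → L0 hit [D]
  10 | R B7 → L3 miss [-]
  11 | R B7 → L3 hit [-]
  12 | R B1 → L1 hit [D]
  13 | R B4 → L0 hit [D]
  14 | R B4 → L0 hit [D]

DIRTY = [1, 4, 6]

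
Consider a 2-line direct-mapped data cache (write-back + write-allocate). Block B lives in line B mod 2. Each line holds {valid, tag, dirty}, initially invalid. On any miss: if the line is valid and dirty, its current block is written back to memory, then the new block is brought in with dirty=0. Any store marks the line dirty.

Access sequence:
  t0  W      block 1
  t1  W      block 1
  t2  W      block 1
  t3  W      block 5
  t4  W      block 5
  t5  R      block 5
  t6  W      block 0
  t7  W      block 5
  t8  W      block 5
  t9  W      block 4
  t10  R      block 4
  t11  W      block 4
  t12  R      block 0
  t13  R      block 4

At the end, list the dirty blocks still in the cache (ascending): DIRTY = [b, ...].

0: W B1 → L1 miss [D]
1: W B1 → L1 hit [D]
2: W B1 → L1 hit [D]
3: W B5 → L1 miss wb→B1 [D]
4: W B5 → L1 hit [D]
5: R B5 → L1 hit [D]
6: W B0 → L0 miss [D]
7: W B5 → L1 hit [D]
8: W B5 → L1 hit [D]
9: W B4 → L0 miss wb→B0 [D]
10: R B4 → L0 hit [D]
11: W B4 → L0 hit [D]
12: R B0 → L0 miss wb→B4 [-]
13: R B4 → L0 miss [-]

DIRTY = [5]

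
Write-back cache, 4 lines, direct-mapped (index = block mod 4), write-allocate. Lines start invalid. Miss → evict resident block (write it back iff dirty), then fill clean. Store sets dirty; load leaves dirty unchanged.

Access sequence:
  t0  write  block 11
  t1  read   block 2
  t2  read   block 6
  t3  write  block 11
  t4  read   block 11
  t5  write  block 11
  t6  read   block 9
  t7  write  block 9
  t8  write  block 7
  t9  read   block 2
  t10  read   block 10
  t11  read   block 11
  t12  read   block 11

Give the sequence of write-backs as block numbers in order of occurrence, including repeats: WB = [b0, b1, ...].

0: W B11 → L3 miss [D]
1: R B2 → L2 miss [-]
2: R B6 → L2 miss [-]
3: W B11 → L3 hit [D]
4: R B11 → L3 hit [D]
5: W B11 → L3 hit [D]
6: R B9 → L1 miss [-]
7: W B9 → L1 hit [D]
8: W B7 → L3 miss wb→B11 [D]
9: R B2 → L2 miss [-]
10: R B10 → L2 miss [-]
11: R B11 → L3 miss wb→B7 [-]
12: R B11 → L3 hit [-]

WB = [11, 7]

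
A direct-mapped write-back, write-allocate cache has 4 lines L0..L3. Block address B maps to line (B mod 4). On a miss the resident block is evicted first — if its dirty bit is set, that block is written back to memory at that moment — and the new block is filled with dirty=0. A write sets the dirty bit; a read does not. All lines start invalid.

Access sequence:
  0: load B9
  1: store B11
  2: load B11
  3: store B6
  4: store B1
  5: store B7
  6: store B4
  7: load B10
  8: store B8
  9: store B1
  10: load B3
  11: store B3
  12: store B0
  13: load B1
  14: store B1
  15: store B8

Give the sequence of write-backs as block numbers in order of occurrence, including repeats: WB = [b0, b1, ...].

WB = [11, 6, 4, 7, 8, 0]

0: R B9 → L1 miss [-]
1: W B11 → L3 miss [D]
2: R B11 → L3 hit [D]
3: W B6 → L2 miss [D]
4: W B1 → L1 miss [D]
5: W B7 → L3 miss wb→B11 [D]
6: W B4 → L0 miss [D]
7: R B10 → L2 miss wb→B6 [-]
8: W B8 → L0 miss wb→B4 [D]
9: W B1 → L1 hit [D]
10: R B3 → L3 miss wb→B7 [-]
11: W B3 → L3 hit [D]
12: W B0 → L0 miss wb→B8 [D]
13: R B1 → L1 hit [D]
14: W B1 → L1 hit [D]
15: W B8 → L0 miss wb→B0 [D]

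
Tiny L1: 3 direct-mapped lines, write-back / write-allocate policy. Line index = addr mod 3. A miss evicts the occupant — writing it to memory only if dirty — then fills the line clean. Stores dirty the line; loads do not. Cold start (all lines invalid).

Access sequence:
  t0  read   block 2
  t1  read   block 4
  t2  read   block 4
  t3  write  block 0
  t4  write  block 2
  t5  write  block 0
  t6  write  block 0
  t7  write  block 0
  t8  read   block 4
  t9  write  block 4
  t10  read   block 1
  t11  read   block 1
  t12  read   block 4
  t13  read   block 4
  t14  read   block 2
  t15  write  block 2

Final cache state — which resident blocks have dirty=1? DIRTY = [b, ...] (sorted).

DIRTY = [0, 2]

0: R B2 -> L2 miss  d=-]
1: R B4 -> L1 miss  d=-]
2: R B4 -> L1 hit  d=-]
3: W B0 -> L0 miss  d=D]
4: W B2 -> L2 hit  d=D]
5: W B0 -> L0 hit  d=D]
6: W B0 -> L0 hit  d=D]
7: W B0 -> L0 hit  d=D]
8: R B4 -> L1 hit  d=-]
9: W B4 -> L1 hit  d=D]
10: R B1 -> L1 miss wb->B4  d=-]
11: R B1 -> L1 hit  d=-]
12: R B4 -> L1 miss  d=-]
13: R B4 -> L1 hit  d=-]
14: R B2 -> L2 hit  d=D]
15: W B2 -> L2 hit  d=D]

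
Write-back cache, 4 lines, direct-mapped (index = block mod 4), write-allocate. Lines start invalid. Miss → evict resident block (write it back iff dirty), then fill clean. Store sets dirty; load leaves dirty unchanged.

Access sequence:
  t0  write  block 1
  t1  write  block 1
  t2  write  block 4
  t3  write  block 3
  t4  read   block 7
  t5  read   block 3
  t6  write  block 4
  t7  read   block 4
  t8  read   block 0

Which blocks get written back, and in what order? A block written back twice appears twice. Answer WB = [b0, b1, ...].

0: W B1 → L1 miss [D]
1: W B1 → L1 hit [D]
2: W B4 → L0 miss [D]
3: W B3 → L3 miss [D]
4: R B7 → L3 miss wb→B3 [-]
5: R B3 → L3 miss [-]
6: W B4 → L0 hit [D]
7: R B4 → L0 hit [D]
8: R B0 → L0 miss wb→B4 [-]

WB = [3, 4]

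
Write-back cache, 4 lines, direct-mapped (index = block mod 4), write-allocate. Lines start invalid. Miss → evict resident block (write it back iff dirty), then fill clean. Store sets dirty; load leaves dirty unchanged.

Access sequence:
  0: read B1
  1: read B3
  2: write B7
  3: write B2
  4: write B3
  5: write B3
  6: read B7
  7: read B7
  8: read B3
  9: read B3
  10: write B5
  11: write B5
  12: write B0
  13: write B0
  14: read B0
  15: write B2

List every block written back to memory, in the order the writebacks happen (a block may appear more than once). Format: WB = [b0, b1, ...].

WB = [7, 3]

0: R B1 → L1 miss [-]
1: R B3 → L3 miss [-]
2: W B7 → L3 miss [D]
3: W B2 → L2 miss [D]
4: W B3 → L3 miss wb→B7 [D]
5: W B3 → L3 hit [D]
6: R B7 → L3 miss wb→B3 [-]
7: R B7 → L3 hit [-]
8: R B3 → L3 miss [-]
9: R B3 → L3 hit [-]
10: W B5 → L1 miss [D]
11: W B5 → L1 hit [D]
12: W B0 → L0 miss [D]
13: W B0 → L0 hit [D]
14: R B0 → L0 hit [D]
15: W B2 → L2 hit [D]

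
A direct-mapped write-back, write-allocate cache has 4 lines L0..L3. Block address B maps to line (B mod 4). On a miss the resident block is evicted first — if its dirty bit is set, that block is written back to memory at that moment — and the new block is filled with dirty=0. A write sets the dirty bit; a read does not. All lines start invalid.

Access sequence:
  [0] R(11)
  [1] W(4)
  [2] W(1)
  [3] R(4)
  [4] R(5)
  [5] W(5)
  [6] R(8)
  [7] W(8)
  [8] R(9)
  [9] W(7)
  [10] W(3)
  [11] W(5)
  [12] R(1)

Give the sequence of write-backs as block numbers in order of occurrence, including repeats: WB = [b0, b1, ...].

  0 | R B11 → L3 miss [-]
  1 | W B4 → L0 miss [D]
  2 | W B1 → L1 miss [D]
  3 | R B4 → L0 hit [D]
  4 | R B5 → L1 miss wb→B1 [-]
  5 | W B5 → L1 hit [D]
  6 | R B8 → L0 miss wb→B4 [-]
  7 | W B8 → L0 hit [D]
  8 | R B9 → L1 miss wb→B5 [-]
  9 | W B7 → L3 miss [D]
  10 | W B3 → L3 miss wb→B7 [D]
  11 | W B5 → L1 miss [D]
  12 | R B1 → L1 miss wb→B5 [-]

WB = [1, 4, 5, 7, 5]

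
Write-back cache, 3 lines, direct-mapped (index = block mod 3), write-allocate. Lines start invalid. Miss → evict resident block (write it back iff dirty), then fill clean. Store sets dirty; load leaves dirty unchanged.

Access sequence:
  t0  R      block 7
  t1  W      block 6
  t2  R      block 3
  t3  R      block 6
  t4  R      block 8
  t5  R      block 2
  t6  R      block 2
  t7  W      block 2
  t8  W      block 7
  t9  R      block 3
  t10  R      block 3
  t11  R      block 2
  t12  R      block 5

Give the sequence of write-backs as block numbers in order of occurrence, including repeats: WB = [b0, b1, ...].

WB = [6, 2]

  0 | R B7 → L1 miss [-]
  1 | W B6 → L0 miss [D]
  2 | R B3 → L0 miss wb→B6 [-]
  3 | R B6 → L0 miss [-]
  4 | R B8 → L2 miss [-]
  5 | R B2 → L2 miss [-]
  6 | R B2 → L2 hit [-]
  7 | W B2 → L2 hit [D]
  8 | W B7 → L1 hit [D]
  9 | R B3 → L0 miss [-]
  10 | R B3 → L0 hit [-]
  11 | R B2 → L2 hit [D]
  12 | R B5 → L2 miss wb→B2 [-]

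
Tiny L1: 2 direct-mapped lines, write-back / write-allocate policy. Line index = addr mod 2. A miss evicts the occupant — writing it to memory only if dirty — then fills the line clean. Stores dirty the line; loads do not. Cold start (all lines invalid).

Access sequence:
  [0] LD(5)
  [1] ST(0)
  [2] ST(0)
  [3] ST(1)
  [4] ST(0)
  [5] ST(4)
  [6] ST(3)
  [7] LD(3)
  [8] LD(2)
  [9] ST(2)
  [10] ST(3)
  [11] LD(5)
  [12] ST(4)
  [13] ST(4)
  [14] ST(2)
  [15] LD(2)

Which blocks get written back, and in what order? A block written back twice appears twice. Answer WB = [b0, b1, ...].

0: R B5 -> L1 miss  d=-]
1: W B0 -> L0 miss  d=D]
2: W B0 -> L0 hit  d=D]
3: W B1 -> L1 miss  d=D]
4: W B0 -> L0 hit  d=D]
5: W B4 -> L0 miss wb->B0  d=D]
6: W B3 -> L1 miss wb->B1  d=D]
7: R B3 -> L1 hit  d=D]
8: R B2 -> L0 miss wb->B4  d=-]
9: W B2 -> L0 hit  d=D]
10: W B3 -> L1 hit  d=D]
11: R B5 -> L1 miss wb->B3  d=-]
12: W B4 -> L0 miss wb->B2  d=D]
13: W B4 -> L0 hit  d=D]
14: W B2 -> L0 miss wb->B4  d=D]
15: R B2 -> L0 hit  d=D]

WB = [0, 1, 4, 3, 2, 4]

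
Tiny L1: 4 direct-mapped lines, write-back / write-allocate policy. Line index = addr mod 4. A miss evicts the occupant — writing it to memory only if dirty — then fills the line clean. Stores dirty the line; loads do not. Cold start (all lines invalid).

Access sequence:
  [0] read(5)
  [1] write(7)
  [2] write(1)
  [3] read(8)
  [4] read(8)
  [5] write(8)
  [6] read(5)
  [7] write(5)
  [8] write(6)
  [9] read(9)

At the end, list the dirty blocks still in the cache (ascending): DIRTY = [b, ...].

0: R B5 → L1 miss [-]
1: W B7 → L3 miss [D]
2: W B1 → L1 miss [D]
3: R B8 → L0 miss [-]
4: R B8 → L0 hit [-]
5: W B8 → L0 hit [D]
6: R B5 → L1 miss wb→B1 [-]
7: W B5 → L1 hit [D]
8: W B6 → L2 miss [D]
9: R B9 → L1 miss wb→B5 [-]

DIRTY = [6, 7, 8]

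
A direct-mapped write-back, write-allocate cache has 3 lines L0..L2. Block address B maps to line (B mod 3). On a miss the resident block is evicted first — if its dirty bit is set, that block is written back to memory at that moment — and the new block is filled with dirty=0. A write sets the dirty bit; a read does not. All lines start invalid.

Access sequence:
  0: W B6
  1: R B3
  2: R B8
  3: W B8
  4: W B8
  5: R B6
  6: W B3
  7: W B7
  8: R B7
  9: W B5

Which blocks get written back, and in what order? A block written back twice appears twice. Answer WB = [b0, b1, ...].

  0 | W B6 → L0 miss [D]
  1 | R B3 → L0 miss wb→B6 [-]
  2 | R B8 → L2 miss [-]
  3 | W B8 → L2 hit [D]
  4 | W B8 → L2 hit [D]
  5 | R B6 → L0 miss [-]
  6 | W B3 → L0 miss [D]
  7 | W B7 → L1 miss [D]
  8 | R B7 → L1 hit [D]
  9 | W B5 → L2 miss wb→B8 [D]

WB = [6, 8]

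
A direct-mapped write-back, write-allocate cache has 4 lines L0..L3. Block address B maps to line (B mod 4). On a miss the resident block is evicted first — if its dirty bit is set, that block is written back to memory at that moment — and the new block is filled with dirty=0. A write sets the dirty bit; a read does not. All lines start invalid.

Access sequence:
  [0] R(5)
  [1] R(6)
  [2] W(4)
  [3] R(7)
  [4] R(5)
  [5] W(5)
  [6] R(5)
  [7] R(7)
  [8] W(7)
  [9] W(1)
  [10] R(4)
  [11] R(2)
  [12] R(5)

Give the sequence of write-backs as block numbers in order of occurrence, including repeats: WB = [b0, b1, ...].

0: R B5 → L1 miss [-]
1: R B6 → L2 miss [-]
2: W B4 → L0 miss [D]
3: R B7 → L3 miss [-]
4: R B5 → L1 hit [-]
5: W B5 → L1 hit [D]
6: R B5 → L1 hit [D]
7: R B7 → L3 hit [-]
8: W B7 → L3 hit [D]
9: W B1 → L1 miss wb→B5 [D]
10: R B4 → L0 hit [D]
11: R B2 → L2 miss [-]
12: R B5 → L1 miss wb→B1 [-]

WB = [5, 1]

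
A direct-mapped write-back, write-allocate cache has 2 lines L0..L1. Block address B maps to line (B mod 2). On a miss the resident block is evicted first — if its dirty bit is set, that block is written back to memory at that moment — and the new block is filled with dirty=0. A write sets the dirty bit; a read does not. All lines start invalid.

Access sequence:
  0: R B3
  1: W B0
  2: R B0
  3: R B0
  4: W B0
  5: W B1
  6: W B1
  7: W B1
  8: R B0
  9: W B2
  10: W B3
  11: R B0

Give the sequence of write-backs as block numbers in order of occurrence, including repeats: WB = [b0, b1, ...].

WB = [0, 1, 2]

0: R B3 → L1 miss [-]
1: W B0 → L0 miss [D]
2: R B0 → L0 hit [D]
3: R B0 → L0 hit [D]
4: W B0 → L0 hit [D]
5: W B1 → L1 miss [D]
6: W B1 → L1 hit [D]
7: W B1 → L1 hit [D]
8: R B0 → L0 hit [D]
9: W B2 → L0 miss wb→B0 [D]
10: W B3 → L1 miss wb→B1 [D]
11: R B0 → L0 miss wb→B2 [-]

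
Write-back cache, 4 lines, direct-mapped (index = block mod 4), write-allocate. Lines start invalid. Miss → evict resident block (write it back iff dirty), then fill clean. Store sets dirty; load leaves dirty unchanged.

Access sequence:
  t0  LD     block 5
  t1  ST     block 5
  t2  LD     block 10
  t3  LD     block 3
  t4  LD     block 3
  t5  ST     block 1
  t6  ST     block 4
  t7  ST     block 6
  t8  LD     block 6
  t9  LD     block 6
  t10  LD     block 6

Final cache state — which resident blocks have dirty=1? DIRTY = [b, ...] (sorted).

0: R B5 -> L1 miss  d=-]
1: W B5 -> L1 hit  d=D]
2: R B10 -> L2 miss  d=-]
3: R B3 -> L3 miss  d=-]
4: R B3 -> L3 hit  d=-]
5: W B1 -> L1 miss wb->B5  d=D]
6: W B4 -> L0 miss  d=D]
7: W B6 -> L2 miss  d=D]
8: R B6 -> L2 hit  d=D]
9: R B6 -> L2 hit  d=D]
10: R B6 -> L2 hit  d=D]

DIRTY = [1, 4, 6]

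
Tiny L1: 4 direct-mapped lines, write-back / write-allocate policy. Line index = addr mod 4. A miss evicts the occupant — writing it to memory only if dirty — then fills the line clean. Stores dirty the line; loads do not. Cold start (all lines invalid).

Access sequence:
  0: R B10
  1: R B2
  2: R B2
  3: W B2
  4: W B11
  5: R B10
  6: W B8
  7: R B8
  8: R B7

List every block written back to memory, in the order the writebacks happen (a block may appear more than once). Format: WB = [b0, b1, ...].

WB = [2, 11]

0: R B10 -> L2 miss  d=-]
1: R B2 -> L2 miss  d=-]
2: R B2 -> L2 hit  d=-]
3: W B2 -> L2 hit  d=D]
4: W B11 -> L3 miss  d=D]
5: R B10 -> L2 miss wb->B2  d=-]
6: W B8 -> L0 miss  d=D]
7: R B8 -> L0 hit  d=D]
8: R B7 -> L3 miss wb->B11  d=-]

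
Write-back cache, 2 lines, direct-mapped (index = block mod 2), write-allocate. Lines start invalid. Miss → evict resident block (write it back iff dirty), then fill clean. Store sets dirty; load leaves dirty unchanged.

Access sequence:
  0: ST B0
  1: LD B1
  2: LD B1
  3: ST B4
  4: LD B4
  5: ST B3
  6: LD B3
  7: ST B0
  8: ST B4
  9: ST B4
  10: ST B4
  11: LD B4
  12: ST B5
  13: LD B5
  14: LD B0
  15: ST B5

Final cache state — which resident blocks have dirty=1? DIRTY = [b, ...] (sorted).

  0 | W B0 → L0 miss [D]
  1 | R B1 → L1 miss [-]
  2 | R B1 → L1 hit [-]
  3 | W B4 → L0 miss wb→B0 [D]
  4 | R B4 → L0 hit [D]
  5 | W B3 → L1 miss [D]
  6 | R B3 → L1 hit [D]
  7 | W B0 → L0 miss wb→B4 [D]
  8 | W B4 → L0 miss wb→B0 [D]
  9 | W B4 → L0 hit [D]
  10 | W B4 → L0 hit [D]
  11 | R B4 → L0 hit [D]
  12 | W B5 → L1 miss wb→B3 [D]
  13 | R B5 → L1 hit [D]
  14 | R B0 → L0 miss wb→B4 [-]
  15 | W B5 → L1 hit [D]

DIRTY = [5]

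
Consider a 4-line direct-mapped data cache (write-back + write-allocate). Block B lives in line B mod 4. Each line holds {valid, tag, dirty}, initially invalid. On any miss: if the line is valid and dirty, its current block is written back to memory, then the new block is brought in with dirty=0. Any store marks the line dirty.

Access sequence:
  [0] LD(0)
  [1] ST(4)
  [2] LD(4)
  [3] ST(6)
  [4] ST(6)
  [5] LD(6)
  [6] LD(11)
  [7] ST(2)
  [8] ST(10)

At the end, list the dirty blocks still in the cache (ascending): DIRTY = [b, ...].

0: R B0 -> L0 miss  d=-]
1: W B4 -> L0 miss  d=D]
2: R B4 -> L0 hit  d=D]
3: W B6 -> L2 miss  d=D]
4: W B6 -> L2 hit  d=D]
5: R B6 -> L2 hit  d=D]
6: R B11 -> L3 miss  d=-]
7: W B2 -> L2 miss wb->B6  d=D]
8: W B10 -> L2 miss wb->B2  d=D]

DIRTY = [4, 10]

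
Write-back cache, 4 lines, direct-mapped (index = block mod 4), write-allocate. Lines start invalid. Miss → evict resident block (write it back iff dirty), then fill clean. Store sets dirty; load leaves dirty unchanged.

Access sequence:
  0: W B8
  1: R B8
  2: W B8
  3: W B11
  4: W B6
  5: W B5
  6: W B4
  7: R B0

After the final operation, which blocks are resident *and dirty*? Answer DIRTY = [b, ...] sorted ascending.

DIRTY = [5, 6, 11]

0: W B8 → L0 miss [D]
1: R B8 → L0 hit [D]
2: W B8 → L0 hit [D]
3: W B11 → L3 miss [D]
4: W B6 → L2 miss [D]
5: W B5 → L1 miss [D]
6: W B4 → L0 miss wb→B8 [D]
7: R B0 → L0 miss wb→B4 [-]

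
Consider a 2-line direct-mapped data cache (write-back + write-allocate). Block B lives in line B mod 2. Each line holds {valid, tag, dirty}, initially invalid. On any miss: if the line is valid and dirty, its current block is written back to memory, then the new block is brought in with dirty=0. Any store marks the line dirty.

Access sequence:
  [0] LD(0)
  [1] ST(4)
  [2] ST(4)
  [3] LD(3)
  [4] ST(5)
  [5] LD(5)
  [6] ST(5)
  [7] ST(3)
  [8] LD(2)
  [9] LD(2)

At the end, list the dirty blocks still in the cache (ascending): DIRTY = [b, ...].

0: R B0 → L0 miss [-]
1: W B4 → L0 miss [D]
2: W B4 → L0 hit [D]
3: R B3 → L1 miss [-]
4: W B5 → L1 miss [D]
5: R B5 → L1 hit [D]
6: W B5 → L1 hit [D]
7: W B3 → L1 miss wb→B5 [D]
8: R B2 → L0 miss wb→B4 [-]
9: R B2 → L0 hit [-]

DIRTY = [3]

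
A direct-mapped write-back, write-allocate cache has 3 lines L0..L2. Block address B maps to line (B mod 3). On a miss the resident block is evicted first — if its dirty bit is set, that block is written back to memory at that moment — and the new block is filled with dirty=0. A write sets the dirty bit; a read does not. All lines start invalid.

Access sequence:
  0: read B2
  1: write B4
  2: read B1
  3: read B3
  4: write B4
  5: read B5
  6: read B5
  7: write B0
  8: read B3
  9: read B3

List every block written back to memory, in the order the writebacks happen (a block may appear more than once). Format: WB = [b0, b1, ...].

WB = [4, 0]

0: R B2 → L2 miss [-]
1: W B4 → L1 miss [D]
2: R B1 → L1 miss wb→B4 [-]
3: R B3 → L0 miss [-]
4: W B4 → L1 miss [D]
5: R B5 → L2 miss [-]
6: R B5 → L2 hit [-]
7: W B0 → L0 miss [D]
8: R B3 → L0 miss wb→B0 [-]
9: R B3 → L0 hit [-]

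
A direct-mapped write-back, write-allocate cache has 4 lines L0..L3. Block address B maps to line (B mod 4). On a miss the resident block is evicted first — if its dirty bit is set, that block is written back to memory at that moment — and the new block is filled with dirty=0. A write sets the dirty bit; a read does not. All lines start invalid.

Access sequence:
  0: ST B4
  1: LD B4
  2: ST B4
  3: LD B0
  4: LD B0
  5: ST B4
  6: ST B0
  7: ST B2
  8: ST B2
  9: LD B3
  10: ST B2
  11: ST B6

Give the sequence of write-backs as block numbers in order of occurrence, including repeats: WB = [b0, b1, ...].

  0 | W B4 → L0 miss [D]
  1 | R B4 → L0 hit [D]
  2 | W B4 → L0 hit [D]
  3 | R B0 → L0 miss wb→B4 [-]
  4 | R B0 → L0 hit [-]
  5 | W B4 → L0 miss [D]
  6 | W B0 → L0 miss wb→B4 [D]
  7 | W B2 → L2 miss [D]
  8 | W B2 → L2 hit [D]
  9 | R B3 → L3 miss [-]
  10 | W B2 → L2 hit [D]
  11 | W B6 → L2 miss wb→B2 [D]

WB = [4, 4, 2]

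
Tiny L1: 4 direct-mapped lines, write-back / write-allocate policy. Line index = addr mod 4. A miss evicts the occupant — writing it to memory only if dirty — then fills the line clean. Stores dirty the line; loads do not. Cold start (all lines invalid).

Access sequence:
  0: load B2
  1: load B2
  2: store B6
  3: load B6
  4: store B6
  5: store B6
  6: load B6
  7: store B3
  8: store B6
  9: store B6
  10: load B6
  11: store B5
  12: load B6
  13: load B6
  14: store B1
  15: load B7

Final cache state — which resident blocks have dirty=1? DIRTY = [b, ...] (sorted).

DIRTY = [1, 6]

  0 | R B2 → L2 miss [-]
  1 | R B2 → L2 hit [-]
  2 | W B6 → L2 miss [D]
  3 | R B6 → L2 hit [D]
  4 | W B6 → L2 hit [D]
  5 | W B6 → L2 hit [D]
  6 | R B6 → L2 hit [D]
  7 | W B3 → L3 miss [D]
  8 | W B6 → L2 hit [D]
  9 | W B6 → L2 hit [D]
  10 | R B6 → L2 hit [D]
  11 | W B5 → L1 miss [D]
  12 | R B6 → L2 hit [D]
  13 | R B6 → L2 hit [D]
  14 | W B1 → L1 miss wb→B5 [D]
  15 | R B7 → L3 miss wb→B3 [-]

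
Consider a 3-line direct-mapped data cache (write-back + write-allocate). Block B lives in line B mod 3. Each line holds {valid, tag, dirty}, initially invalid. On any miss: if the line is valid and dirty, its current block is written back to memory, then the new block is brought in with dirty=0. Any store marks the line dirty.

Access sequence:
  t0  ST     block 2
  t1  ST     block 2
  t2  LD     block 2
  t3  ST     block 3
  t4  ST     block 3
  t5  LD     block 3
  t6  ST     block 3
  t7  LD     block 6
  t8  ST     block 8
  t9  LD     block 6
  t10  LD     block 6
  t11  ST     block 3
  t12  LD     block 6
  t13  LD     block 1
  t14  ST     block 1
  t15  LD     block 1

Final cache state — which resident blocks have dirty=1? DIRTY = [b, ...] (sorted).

DIRTY = [1, 8]

  0 | W B2 → L2 miss [D]
  1 | W B2 → L2 hit [D]
  2 | R B2 → L2 hit [D]
  3 | W B3 → L0 miss [D]
  4 | W B3 → L0 hit [D]
  5 | R B3 → L0 hit [D]
  6 | W B3 → L0 hit [D]
  7 | R B6 → L0 miss wb→B3 [-]
  8 | W B8 → L2 miss wb→B2 [D]
  9 | R B6 → L0 hit [-]
  10 | R B6 → L0 hit [-]
  11 | W B3 → L0 miss [D]
  12 | R B6 → L0 miss wb→B3 [-]
  13 | R B1 → L1 miss [-]
  14 | W B1 → L1 hit [D]
  15 | R B1 → L1 hit [D]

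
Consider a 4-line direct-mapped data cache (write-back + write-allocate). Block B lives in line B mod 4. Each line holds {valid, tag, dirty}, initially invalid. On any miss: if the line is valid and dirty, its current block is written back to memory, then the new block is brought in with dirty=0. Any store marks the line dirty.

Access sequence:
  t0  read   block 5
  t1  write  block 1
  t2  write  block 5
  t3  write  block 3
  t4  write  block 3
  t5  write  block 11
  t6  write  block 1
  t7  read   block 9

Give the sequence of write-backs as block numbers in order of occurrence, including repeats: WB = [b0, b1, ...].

0: R B5 → L1 miss [-]
1: W B1 → L1 miss [D]
2: W B5 → L1 miss wb→B1 [D]
3: W B3 → L3 miss [D]
4: W B3 → L3 hit [D]
5: W B11 → L3 miss wb→B3 [D]
6: W B1 → L1 miss wb→B5 [D]
7: R B9 → L1 miss wb→B1 [-]

WB = [1, 3, 5, 1]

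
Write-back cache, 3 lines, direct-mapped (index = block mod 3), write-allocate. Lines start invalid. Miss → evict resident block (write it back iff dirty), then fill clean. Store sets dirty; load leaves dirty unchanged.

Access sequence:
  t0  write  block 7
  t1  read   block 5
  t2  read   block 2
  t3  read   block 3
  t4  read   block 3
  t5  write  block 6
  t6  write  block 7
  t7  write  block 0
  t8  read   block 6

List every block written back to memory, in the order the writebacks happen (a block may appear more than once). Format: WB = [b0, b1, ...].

  0 | W B7 → L1 miss [D]
  1 | R B5 → L2 miss [-]
  2 | R B2 → L2 miss [-]
  3 | R B3 → L0 miss [-]
  4 | R B3 → L0 hit [-]
  5 | W B6 → L0 miss [D]
  6 | W B7 → L1 hit [D]
  7 | W B0 → L0 miss wb→B6 [D]
  8 | R B6 → L0 miss wb→B0 [-]

WB = [6, 0]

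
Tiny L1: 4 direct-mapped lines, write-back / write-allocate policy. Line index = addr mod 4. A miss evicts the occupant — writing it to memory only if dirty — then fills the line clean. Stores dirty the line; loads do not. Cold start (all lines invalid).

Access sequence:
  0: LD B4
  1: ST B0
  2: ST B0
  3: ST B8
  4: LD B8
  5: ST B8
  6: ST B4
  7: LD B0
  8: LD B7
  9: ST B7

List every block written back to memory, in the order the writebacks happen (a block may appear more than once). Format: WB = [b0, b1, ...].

  0 | R B4 → L0 miss [-]
  1 | W B0 → L0 miss [D]
  2 | W B0 → L0 hit [D]
  3 | W B8 → L0 miss wb→B0 [D]
  4 | R B8 → L0 hit [D]
  5 | W B8 → L0 hit [D]
  6 | W B4 → L0 miss wb→B8 [D]
  7 | R B0 → L0 miss wb→B4 [-]
  8 | R B7 → L3 miss [-]
  9 | W B7 → L3 hit [D]

WB = [0, 8, 4]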